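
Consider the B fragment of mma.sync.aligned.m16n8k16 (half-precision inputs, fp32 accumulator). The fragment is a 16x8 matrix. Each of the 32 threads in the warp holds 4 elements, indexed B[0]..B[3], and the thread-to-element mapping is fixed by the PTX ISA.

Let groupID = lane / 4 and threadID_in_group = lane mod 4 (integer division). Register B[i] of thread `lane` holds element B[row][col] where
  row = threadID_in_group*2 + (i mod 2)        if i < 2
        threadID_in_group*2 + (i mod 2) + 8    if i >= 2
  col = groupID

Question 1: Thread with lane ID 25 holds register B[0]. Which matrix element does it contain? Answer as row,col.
lane 25->25/4=6, 25 mod 4=1
i=0  r:2·1+0+0->2  c:6

2,6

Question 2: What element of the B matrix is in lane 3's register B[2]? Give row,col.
14,0

L=3⇒gr=3>>2=0, th=3&3=3
[2]⇒row 3·2+0+8=14  col gr=0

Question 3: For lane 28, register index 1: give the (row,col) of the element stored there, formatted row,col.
1,7

L=28->gid=28>>2=7, tid=28&3=0
[1]->row 0·2+1+0=1  col gid=7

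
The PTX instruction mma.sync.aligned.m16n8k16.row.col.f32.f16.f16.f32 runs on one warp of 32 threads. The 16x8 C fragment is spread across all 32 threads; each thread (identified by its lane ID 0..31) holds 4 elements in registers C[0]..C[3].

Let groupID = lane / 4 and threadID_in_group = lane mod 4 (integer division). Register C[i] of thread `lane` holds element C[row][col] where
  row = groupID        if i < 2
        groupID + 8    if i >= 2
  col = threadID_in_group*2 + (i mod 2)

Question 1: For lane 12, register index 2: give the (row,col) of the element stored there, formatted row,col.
lane 12->12/4=3, 12 mod 4=0
i=2  r:3+8->11  c:2·0+0->0

11,0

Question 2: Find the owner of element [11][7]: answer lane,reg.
r=11->g=3,rb=1  c=7->t=3,b0=1
L=3*4+3=15  i=1*2+1=3

15,3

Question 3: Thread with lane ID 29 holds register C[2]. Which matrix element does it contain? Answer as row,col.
15,2

29: g=7,t=1
[2] (7+8,1*2+0) = (15,2)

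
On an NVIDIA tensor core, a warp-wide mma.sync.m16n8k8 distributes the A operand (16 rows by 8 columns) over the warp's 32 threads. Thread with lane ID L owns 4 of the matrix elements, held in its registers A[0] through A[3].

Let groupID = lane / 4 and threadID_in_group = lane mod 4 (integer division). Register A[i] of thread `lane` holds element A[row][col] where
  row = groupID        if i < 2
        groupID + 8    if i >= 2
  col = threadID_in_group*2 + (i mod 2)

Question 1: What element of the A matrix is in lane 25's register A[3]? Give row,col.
25: gr=6,th=1
[3] (6+8,1*2+1) = (14,3)

14,3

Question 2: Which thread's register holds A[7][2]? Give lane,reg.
29,0

r=7→G=7,rhi=0  c=2→T=1,p=0
L=7*4+1=29  i=0*2+0=0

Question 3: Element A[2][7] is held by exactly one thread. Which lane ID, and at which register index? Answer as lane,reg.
11,1

r:2=>grp=2,rB=0  c:7=>tig=3,lo=1
L=2*4+3=11  i=0*2+1=1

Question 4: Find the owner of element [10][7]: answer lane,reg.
11,3

r=10→G=2,rhi=1  c=7→T=3,p=1
L=2*4+3=11  i=1*2+1=3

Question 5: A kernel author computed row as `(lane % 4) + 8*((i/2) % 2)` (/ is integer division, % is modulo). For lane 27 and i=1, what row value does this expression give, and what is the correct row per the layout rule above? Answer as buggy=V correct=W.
`(lane % 4) + 8*((i/2) % 2)`[27,1]=>3
lane 27: grp=6 (27/4), tig=3 (27%4)
i=1: r=6+0=6, c=3*2+1=7
row: 3 vs 6

buggy=3 correct=6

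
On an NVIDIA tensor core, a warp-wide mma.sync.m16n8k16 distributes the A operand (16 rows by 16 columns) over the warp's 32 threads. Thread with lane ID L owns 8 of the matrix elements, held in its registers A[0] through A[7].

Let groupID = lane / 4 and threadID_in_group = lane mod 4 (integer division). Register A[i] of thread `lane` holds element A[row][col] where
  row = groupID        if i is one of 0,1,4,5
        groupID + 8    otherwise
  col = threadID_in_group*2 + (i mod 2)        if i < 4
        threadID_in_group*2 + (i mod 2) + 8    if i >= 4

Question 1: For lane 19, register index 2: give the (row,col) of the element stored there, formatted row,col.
lane 19→19/4=4, 19 mod 4=3
i=2  r:4+8→12  c:2·3+0+0→6

12,6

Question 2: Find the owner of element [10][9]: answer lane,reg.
8,7

r=10→G=2,rhi=1  c=9→chi=1,T=0,p=1
L=2*4+0=8  i=1*4+1*2+1=7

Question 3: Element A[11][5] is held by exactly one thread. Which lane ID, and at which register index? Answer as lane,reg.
14,3

r=11⇒gr=3,Rb=1  c=5⇒Cb=0,th=2,odd=1
L=3*4+2=14  i=0*4+1*2+1=3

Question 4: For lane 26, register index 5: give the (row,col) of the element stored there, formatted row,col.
6,13

lane 26→26/4=6, 26 mod 4=2
i=5  r:6+0→6  c:2·2+1+8→13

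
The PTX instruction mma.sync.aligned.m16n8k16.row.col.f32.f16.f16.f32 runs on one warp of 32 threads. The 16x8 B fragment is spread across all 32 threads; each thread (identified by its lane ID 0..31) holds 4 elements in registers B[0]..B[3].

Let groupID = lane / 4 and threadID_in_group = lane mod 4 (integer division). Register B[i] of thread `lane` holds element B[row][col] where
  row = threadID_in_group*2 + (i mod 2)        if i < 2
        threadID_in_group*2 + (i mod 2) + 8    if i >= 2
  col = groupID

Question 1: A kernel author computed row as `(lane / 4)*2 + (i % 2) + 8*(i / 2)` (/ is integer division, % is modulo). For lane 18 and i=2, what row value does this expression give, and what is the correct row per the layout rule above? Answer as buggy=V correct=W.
buggy=16 correct=12

`(lane / 4)*2 + (i % 2) + 8*(i / 2)`[18,2]→16
lane 18: G=4 (18/4), T=2 (18%4)
i=2: r=2*2+0+8=12, c=G=4
row: 16 vs 12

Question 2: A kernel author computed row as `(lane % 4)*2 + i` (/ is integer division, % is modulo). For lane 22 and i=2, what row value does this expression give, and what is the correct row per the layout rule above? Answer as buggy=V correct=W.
buggy=6 correct=12

`(lane % 4)*2 + i`[22,2]->6
L=22->g=22>>2=5, t=22&3=2
[2]->row 2·2+0+8=12  col g=5
row: 6 vs 12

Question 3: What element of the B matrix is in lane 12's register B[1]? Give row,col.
1,3

12: gr=3,th=0
[1] (0*2+1+0,3) = (1,3)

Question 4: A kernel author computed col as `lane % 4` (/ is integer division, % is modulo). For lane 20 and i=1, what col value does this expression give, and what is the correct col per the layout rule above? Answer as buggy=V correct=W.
buggy=0 correct=5

`lane % 4`[20,1]→0
lane 20→20/4=5, 20 mod 4=0
i=1  r:2·0+1+0→1  c:5
col: 0 vs 5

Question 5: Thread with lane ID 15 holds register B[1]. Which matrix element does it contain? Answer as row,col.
lane 15->15/4=3, 15 mod 4=3
i=1  r:2·3+1+0->7  c:3

7,3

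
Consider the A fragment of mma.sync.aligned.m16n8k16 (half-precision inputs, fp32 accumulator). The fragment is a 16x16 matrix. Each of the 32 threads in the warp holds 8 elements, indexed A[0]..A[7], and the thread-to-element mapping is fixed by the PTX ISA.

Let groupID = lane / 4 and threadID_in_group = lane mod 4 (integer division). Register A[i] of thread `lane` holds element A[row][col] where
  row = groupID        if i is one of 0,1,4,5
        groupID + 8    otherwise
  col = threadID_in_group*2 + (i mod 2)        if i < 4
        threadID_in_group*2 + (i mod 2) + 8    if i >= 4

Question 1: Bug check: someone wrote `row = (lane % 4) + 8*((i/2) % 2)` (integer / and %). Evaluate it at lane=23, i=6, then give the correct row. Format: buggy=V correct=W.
buggy=11 correct=13

`(lane % 4) + 8*((i/2) % 2)`[23,6]=>11
lane 23=>23/4=5, 23 mod 4=3
i=6  r:5+8=>13  c:2·3+0+8=>14
row: 11 vs 13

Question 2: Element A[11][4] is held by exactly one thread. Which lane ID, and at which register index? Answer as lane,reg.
r=11→G=3,rhi=1  c=4→chi=0,T=2,p=0
L=3*4+2=14  i=0*4+1*2+0=2

14,2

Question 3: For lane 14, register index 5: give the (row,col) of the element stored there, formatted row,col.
3,13

14: gr=3,th=2
[5] (3+0,2*2+1+8) = (3,13)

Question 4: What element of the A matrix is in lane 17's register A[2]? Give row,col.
lane 17: grp=4 (17/4), tig=1 (17%4)
i=2: r=4+8=12, c=1*2+0+0=2

12,2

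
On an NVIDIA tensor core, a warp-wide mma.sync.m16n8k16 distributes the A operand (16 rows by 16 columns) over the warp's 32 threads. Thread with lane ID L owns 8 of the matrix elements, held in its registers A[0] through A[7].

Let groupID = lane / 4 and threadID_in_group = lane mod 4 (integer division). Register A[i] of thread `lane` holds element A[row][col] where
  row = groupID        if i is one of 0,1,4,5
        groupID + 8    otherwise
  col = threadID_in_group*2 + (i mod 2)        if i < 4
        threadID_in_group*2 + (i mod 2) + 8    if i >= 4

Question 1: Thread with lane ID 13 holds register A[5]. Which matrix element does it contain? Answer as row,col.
3,11

lane 13: gid=3 (13/4), tid=1 (13%4)
i=5: r=3+0=3, c=1*2+1+8=11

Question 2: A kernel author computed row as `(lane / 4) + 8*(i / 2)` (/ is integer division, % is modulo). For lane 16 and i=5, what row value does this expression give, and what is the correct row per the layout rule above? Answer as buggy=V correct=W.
`(lane / 4) + 8*(i / 2)`[16,5]→20
L=16→G=16>>2=4, T=16&3=0
[5]→row 4+0=4  col 0·2+1+8=9
row: 20 vs 4

buggy=20 correct=4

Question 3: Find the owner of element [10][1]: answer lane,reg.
r=10→G=2,rhi=1  c=1→chi=0,T=0,p=1
L=2*4+0=8  i=0*4+1*2+1=3

8,3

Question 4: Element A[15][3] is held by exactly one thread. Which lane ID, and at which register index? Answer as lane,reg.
29,3

r: 15->gid=7,r8=1  c: 3->c8=0,tid=1,i&1=1
L=7*4+1=29  i=0*4+1*2+1=3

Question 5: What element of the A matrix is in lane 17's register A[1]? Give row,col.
lane 17: gid=4 (17/4), tid=1 (17%4)
i=1: r=4+0=4, c=1*2+1+0=3

4,3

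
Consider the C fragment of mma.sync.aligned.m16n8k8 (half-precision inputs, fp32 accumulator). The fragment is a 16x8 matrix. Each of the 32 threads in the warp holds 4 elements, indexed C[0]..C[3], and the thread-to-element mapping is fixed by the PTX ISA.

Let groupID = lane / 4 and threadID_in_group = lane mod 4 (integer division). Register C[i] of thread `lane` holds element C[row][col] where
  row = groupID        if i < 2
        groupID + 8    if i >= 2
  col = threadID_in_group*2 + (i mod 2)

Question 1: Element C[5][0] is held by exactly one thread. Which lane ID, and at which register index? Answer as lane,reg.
20,0

r=5→G=5,rhi=0  c=0→T=0,p=0
L=5*4+0=20  i=0*2+0=0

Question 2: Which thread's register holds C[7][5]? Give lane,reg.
r=7⇒gr=7,Rb=0  c=5⇒th=2,odd=1
L=7*4+2=30  i=0*2+1=1

30,1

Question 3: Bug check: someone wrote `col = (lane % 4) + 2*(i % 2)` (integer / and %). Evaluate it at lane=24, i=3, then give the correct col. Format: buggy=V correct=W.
`(lane % 4) + 2*(i % 2)`[24,3]⇒2
L=24⇒gr=24>>2=6, th=24&3=0
[3]⇒row 6+8=14  col 0·2+1=1
col: 2 vs 1

buggy=2 correct=1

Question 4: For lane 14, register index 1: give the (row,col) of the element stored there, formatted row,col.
3,5

L=14->gid=14>>2=3, tid=14&3=2
[1]->row 3+0=3  col 2·2+1=5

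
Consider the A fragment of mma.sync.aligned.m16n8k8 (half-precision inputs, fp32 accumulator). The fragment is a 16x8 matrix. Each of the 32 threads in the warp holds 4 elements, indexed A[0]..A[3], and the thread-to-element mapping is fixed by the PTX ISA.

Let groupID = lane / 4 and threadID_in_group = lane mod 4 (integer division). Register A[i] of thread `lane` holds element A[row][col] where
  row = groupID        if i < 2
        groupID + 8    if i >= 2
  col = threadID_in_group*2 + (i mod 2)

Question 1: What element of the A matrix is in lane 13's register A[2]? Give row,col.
lane 13: g=3 (13/4), t=1 (13%4)
i=2: r=3+8=11, c=1*2+0=2

11,2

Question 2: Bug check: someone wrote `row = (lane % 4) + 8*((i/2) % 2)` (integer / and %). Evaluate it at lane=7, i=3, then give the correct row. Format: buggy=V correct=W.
buggy=11 correct=9

`(lane % 4) + 8*((i/2) % 2)`[7,3]->11
7: gid=1,tid=3
[3] (1+8,3*2+1) = (9,7)
row: 11 vs 9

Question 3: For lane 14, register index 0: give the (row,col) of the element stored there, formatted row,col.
3,4

L=14⇒gr=14>>2=3, th=14&3=2
[0]⇒row 3+0=3  col 2·2+0=4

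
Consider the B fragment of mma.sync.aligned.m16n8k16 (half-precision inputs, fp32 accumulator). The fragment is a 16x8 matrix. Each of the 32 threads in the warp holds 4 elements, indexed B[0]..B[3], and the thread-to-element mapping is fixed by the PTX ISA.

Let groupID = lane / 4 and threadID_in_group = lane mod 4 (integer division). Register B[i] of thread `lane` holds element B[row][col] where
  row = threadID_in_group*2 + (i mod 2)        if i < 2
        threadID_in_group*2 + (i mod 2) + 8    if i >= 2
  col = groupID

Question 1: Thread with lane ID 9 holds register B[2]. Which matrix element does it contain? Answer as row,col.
10,2

L=9->g=9>>2=2, t=9&3=1
[2]->row 1·2+0+8=10  col g=2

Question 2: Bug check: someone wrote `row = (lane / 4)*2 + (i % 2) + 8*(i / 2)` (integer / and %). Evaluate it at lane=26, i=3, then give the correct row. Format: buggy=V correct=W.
buggy=21 correct=13

`(lane / 4)*2 + (i % 2) + 8*(i / 2)`[26,3]=>21
26: grp=6,tig=2
[3] (2*2+1+8,6) = (13,6)
row: 21 vs 13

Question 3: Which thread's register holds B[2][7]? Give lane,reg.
c:7=>grp=7  r:2=>rB=0,tig=1,lo=0
L=7*4+1=29  i=0*2+0=0

29,0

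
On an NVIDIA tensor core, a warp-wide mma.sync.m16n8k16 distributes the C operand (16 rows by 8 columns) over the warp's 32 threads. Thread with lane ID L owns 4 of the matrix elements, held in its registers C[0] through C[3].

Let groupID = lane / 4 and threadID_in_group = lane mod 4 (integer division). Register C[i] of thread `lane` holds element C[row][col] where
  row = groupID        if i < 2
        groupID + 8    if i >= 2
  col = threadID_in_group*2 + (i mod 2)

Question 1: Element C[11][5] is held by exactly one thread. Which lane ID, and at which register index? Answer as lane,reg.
r: 11->gid=3,r8=1  c: 5->tid=2,i&1=1
L=3*4+2=14  i=1*2+1=3

14,3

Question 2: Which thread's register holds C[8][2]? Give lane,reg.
r:8=>grp=0,rB=1  c:2=>tig=1,lo=0
L=0*4+1=1  i=1*2+0=2

1,2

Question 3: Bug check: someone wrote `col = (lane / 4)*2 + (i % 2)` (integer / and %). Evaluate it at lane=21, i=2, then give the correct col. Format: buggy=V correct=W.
buggy=10 correct=2

`(lane / 4)*2 + (i % 2)`[21,2]→10
lane 21: G=5 (21/4), T=1 (21%4)
i=2: r=5+8=13, c=1*2+0=2
col: 10 vs 2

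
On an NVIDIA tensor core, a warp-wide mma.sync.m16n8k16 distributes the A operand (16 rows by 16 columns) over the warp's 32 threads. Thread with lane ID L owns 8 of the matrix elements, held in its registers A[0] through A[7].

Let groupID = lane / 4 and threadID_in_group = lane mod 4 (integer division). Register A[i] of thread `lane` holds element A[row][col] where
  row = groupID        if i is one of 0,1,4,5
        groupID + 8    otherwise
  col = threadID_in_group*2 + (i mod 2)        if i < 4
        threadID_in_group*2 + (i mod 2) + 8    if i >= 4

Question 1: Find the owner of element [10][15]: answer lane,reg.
r=10⇒gr=2,Rb=1  c=15⇒Cb=1,th=3,odd=1
L=2*4+3=11  i=1*4+1*2+1=7

11,7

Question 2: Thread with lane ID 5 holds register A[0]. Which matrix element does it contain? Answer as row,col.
lane 5->5/4=1, 5 mod 4=1
i=0  r:1+0->1  c:2·1+0+0->2

1,2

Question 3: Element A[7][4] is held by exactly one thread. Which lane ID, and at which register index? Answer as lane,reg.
30,0

r=7⇒gr=7,Rb=0  c=4⇒Cb=0,th=2,odd=0
L=7*4+2=30  i=0*4+0*2+0=0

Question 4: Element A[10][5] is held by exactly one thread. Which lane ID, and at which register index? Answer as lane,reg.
10,3

r=10→G=2,rhi=1  c=5→chi=0,T=2,p=1
L=2*4+2=10  i=0*4+1*2+1=3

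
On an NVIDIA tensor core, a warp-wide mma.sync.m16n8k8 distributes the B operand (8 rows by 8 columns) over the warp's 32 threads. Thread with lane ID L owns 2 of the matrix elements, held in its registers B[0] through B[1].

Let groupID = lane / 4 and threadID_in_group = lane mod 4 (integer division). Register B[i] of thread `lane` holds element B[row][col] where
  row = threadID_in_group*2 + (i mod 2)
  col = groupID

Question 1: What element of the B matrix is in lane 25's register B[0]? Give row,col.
L=25=>grp=25>>2=6, tig=25&3=1
[0]=>row 1·2+0=2  col grp=6

2,6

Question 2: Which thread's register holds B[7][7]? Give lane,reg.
c=7→G=7  r=7→T=3,p=1
L=7*4+3=31  i=1=1

31,1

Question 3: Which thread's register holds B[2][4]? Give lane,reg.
c:4=>grp=4  r:2=>tig=1,lo=0
L=4*4+1=17  i=0=0

17,0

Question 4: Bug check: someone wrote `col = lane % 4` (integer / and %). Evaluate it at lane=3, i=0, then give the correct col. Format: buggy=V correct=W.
`lane % 4`[3,0]->3
lane 3->3/4=0, 3 mod 4=3
i=0  r:2·3+0->6  c:0
col: 3 vs 0

buggy=3 correct=0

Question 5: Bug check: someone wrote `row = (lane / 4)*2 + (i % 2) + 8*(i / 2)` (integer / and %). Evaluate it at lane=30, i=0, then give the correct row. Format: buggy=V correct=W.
`(lane / 4)*2 + (i % 2) + 8*(i / 2)`[30,0]→14
lane 30→30/4=7, 30 mod 4=2
i=0  r:2·2+0→4  c:7
row: 14 vs 4

buggy=14 correct=4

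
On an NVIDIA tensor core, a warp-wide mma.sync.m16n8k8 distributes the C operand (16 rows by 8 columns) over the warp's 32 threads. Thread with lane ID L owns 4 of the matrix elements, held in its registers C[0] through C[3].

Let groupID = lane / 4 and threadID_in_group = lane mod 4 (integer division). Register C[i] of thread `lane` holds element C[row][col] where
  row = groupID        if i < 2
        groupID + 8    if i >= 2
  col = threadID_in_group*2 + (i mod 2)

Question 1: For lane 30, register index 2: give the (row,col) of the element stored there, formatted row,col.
lane 30: gid=7 (30/4), tid=2 (30%4)
i=2: r=7+8=15, c=2*2+0=4

15,4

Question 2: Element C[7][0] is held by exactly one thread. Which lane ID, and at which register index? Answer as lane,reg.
r=7→G=7,rhi=0  c=0→T=0,p=0
L=7*4+0=28  i=0*2+0=0

28,0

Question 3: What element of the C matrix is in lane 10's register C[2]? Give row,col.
lane 10: g=2 (10/4), t=2 (10%4)
i=2: r=2+8=10, c=2*2+0=4

10,4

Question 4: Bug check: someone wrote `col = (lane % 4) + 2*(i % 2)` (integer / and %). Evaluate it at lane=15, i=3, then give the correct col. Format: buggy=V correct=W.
`(lane % 4) + 2*(i % 2)`[15,3]->5
15: gid=3,tid=3
[3] (3+8,3*2+1) = (11,7)
col: 5 vs 7

buggy=5 correct=7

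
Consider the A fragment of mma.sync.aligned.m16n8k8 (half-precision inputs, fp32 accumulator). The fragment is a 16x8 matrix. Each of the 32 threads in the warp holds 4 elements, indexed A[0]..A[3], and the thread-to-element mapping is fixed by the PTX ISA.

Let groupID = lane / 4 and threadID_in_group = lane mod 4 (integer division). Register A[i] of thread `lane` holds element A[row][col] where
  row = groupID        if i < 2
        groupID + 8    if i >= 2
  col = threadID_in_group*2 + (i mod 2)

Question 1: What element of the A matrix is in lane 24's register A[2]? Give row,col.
L=24->g=24>>2=6, t=24&3=0
[2]->row 6+8=14  col 0·2+0=0

14,0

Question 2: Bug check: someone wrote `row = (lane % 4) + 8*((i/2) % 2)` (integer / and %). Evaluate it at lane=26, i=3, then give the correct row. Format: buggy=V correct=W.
`(lane % 4) + 8*((i/2) % 2)`[26,3]->10
lane 26: g=6 (26/4), t=2 (26%4)
i=3: r=6+8=14, c=2*2+1=5
row: 10 vs 14

buggy=10 correct=14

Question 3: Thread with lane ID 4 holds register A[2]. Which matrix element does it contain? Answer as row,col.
lane 4->4/4=1, 4 mod 4=0
i=2  r:1+8->9  c:2·0+0->0

9,0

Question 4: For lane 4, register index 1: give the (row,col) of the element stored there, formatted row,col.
L=4=>grp=4>>2=1, tig=4&3=0
[1]=>row 1+0=1  col 0·2+1=1

1,1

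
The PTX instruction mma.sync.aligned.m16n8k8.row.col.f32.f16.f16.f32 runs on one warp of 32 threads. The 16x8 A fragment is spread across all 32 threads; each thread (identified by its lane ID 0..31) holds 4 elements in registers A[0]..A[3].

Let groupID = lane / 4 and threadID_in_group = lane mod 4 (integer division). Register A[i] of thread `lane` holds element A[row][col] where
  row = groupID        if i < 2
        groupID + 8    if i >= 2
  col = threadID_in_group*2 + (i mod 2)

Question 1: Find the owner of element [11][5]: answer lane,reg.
14,3

r=11→G=3,rhi=1  c=5→T=2,p=1
L=3*4+2=14  i=1*2+1=3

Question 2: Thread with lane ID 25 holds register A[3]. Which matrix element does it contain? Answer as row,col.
lane 25⇒25/4=6, 25 mod 4=1
i=3  r:6+8⇒14  c:2·1+1⇒3

14,3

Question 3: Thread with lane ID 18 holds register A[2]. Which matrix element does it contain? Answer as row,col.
L=18->g=18>>2=4, t=18&3=2
[2]->row 4+8=12  col 2·2+0=4

12,4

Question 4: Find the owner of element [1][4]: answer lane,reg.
r=1->g=1,rb=0  c=4->t=2,b0=0
L=1*4+2=6  i=0*2+0=0

6,0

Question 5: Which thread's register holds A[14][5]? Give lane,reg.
26,3

r: 14->gid=6,r8=1  c: 5->tid=2,i&1=1
L=6*4+2=26  i=1*2+1=3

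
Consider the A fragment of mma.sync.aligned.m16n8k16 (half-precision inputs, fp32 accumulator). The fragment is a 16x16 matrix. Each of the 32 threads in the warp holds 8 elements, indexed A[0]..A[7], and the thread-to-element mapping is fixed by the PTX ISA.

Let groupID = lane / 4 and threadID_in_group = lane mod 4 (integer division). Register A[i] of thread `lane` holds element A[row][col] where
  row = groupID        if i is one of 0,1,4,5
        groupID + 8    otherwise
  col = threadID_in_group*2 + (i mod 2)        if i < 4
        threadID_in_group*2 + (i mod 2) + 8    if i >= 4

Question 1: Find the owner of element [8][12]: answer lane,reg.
r=8->g=0,rb=1  c=12->cb=1,t=2,b0=0
L=0*4+2=2  i=1*4+1*2+0=6

2,6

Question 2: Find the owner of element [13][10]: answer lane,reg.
r=13⇒gr=5,Rb=1  c=10⇒Cb=1,th=1,odd=0
L=5*4+1=21  i=1*4+1*2+0=6

21,6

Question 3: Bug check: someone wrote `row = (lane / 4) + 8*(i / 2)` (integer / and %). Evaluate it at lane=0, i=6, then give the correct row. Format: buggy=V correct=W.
buggy=24 correct=8

`(lane / 4) + 8*(i / 2)`[0,6]=>24
0: grp=0,tig=0
[6] (0+8,0*2+0+8) = (8,8)
row: 24 vs 8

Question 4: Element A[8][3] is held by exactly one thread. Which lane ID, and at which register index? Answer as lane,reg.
1,3

r=8→G=0,rhi=1  c=3→chi=0,T=1,p=1
L=0*4+1=1  i=0*4+1*2+1=3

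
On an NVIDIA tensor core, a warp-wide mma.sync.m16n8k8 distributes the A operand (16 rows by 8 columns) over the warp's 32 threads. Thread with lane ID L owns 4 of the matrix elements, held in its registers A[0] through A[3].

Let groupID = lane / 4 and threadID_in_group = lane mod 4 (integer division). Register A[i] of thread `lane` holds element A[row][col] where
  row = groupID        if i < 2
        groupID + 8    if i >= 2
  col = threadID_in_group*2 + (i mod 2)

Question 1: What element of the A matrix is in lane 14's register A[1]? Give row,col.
lane 14=>14/4=3, 14 mod 4=2
i=1  r:3+0=>3  c:2·2+1=>5

3,5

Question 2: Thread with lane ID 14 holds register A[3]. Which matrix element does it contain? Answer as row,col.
11,5

lane 14⇒14/4=3, 14 mod 4=2
i=3  r:3+8⇒11  c:2·2+1⇒5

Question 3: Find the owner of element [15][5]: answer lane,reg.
r: 15->gid=7,r8=1  c: 5->tid=2,i&1=1
L=7*4+2=30  i=1*2+1=3

30,3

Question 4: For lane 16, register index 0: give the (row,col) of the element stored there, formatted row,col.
4,0

lane 16→16/4=4, 16 mod 4=0
i=0  r:4+0→4  c:2·0+0→0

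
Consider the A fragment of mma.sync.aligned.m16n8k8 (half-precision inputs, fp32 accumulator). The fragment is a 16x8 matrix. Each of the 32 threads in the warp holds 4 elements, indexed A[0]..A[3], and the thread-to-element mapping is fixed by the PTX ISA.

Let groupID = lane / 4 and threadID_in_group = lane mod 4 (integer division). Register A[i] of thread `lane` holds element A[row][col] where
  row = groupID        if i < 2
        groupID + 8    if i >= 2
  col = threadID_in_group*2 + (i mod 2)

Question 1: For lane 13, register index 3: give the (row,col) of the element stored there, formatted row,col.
11,3

13: g=3,t=1
[3] (3+8,1*2+1) = (11,3)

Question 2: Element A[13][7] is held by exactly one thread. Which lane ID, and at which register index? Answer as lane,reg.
r: 13->gid=5,r8=1  c: 7->tid=3,i&1=1
L=5*4+3=23  i=1*2+1=3

23,3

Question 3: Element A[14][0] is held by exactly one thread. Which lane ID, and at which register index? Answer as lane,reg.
r=14->g=6,rb=1  c=0->t=0,b0=0
L=6*4+0=24  i=1*2+0=2

24,2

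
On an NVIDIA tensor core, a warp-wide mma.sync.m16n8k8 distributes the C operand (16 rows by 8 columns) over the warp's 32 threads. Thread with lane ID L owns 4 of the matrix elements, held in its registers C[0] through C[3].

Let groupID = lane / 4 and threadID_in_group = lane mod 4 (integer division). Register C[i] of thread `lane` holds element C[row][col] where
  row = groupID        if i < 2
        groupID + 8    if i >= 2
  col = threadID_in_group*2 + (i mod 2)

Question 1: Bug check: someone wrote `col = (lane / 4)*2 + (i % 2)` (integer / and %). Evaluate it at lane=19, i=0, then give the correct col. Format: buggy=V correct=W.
buggy=8 correct=6

`(lane / 4)*2 + (i % 2)`[19,0]⇒8
lane 19⇒19/4=4, 19 mod 4=3
i=0  r:4+0⇒4  c:2·3+0⇒6
col: 8 vs 6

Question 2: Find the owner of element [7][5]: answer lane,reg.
30,1

r: 7->gid=7,r8=0  c: 5->tid=2,i&1=1
L=7*4+2=30  i=0*2+1=1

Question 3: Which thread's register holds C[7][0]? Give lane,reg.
28,0

r: 7->gid=7,r8=0  c: 0->tid=0,i&1=0
L=7*4+0=28  i=0*2+0=0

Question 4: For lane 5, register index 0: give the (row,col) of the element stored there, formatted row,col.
lane 5->5/4=1, 5 mod 4=1
i=0  r:1+0->1  c:2·1+0->2

1,2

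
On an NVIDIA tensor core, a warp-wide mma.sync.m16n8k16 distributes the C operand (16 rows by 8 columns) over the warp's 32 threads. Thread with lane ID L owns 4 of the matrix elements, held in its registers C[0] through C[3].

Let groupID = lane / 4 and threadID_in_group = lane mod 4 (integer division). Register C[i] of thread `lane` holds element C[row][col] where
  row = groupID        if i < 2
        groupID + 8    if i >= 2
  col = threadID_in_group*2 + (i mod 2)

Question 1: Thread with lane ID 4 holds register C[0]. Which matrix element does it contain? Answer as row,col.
1,0

lane 4->4/4=1, 4 mod 4=0
i=0  r:1+0->1  c:2·0+0->0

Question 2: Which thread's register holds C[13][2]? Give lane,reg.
r:13=>grp=5,rB=1  c:2=>tig=1,lo=0
L=5*4+1=21  i=1*2+0=2

21,2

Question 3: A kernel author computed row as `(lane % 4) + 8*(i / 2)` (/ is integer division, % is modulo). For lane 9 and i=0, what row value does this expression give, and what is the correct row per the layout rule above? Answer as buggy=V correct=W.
buggy=1 correct=2

`(lane % 4) + 8*(i / 2)`[9,0]->1
lane 9->9/4=2, 9 mod 4=1
i=0  r:2+0->2  c:2·1+0->2
row: 1 vs 2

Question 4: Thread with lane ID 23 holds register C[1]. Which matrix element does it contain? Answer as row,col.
lane 23: gr=5 (23/4), th=3 (23%4)
i=1: r=5+0=5, c=3*2+1=7

5,7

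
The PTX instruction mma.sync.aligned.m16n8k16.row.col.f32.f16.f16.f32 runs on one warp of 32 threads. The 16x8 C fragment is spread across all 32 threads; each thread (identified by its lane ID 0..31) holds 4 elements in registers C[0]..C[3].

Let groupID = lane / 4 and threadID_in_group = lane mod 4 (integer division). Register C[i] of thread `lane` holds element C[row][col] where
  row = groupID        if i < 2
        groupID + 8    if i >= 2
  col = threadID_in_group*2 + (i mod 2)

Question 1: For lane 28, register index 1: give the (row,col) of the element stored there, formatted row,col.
7,1

lane 28⇒28/4=7, 28 mod 4=0
i=1  r:7+0⇒7  c:2·0+1⇒1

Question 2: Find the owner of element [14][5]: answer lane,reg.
26,3

r=14→G=6,rhi=1  c=5→T=2,p=1
L=6*4+2=26  i=1*2+1=3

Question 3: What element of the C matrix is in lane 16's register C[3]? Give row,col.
lane 16=>16/4=4, 16 mod 4=0
i=3  r:4+8=>12  c:2·0+1=>1

12,1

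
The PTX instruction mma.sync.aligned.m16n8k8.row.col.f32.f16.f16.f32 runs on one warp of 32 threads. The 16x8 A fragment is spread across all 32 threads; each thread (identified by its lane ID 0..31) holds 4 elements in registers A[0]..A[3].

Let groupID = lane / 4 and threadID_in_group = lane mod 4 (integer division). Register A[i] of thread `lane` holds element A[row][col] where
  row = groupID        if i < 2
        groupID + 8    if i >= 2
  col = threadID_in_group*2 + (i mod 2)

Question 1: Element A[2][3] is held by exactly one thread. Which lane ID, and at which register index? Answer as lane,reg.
9,1

r:2=>grp=2,rB=0  c:3=>tig=1,lo=1
L=2*4+1=9  i=0*2+1=1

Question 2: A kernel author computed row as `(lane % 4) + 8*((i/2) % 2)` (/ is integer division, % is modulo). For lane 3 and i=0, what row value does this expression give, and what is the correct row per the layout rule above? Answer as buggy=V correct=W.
buggy=3 correct=0

`(lane % 4) + 8*((i/2) % 2)`[3,0]=>3
3: grp=0,tig=3
[0] (0+0,3*2+0) = (0,6)
row: 3 vs 0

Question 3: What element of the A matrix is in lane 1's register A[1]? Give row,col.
lane 1⇒1/4=0, 1 mod 4=1
i=1  r:0+0⇒0  c:2·1+1⇒3

0,3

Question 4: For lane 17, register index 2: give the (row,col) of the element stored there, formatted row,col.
12,2

L=17->gid=17>>2=4, tid=17&3=1
[2]->row 4+8=12  col 1·2+0=2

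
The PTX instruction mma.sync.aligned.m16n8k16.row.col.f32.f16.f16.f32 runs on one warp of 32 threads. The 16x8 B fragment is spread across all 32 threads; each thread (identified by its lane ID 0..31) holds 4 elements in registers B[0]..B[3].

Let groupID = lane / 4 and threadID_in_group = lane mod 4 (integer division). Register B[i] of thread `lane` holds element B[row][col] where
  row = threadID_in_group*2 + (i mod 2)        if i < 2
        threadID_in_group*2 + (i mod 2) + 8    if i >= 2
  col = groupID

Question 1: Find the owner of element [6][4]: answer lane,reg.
19,0

c=4->g=4  r=6->rb=0,t=3,b0=0
L=4*4+3=19  i=0*2+0=0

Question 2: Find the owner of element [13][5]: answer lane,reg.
22,3

c: 5->gid=5  r: 13->r8=1,tid=2,i&1=1
L=5*4+2=22  i=1*2+1=3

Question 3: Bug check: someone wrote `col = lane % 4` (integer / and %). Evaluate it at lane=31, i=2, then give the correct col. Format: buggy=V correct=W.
`lane % 4`[31,2]→3
31: G=7,T=3
[2] (3*2+0+8,7) = (14,7)
col: 3 vs 7

buggy=3 correct=7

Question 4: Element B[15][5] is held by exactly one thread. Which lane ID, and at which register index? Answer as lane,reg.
c=5→G=5  r=15→rhi=1,T=3,p=1
L=5*4+3=23  i=1*2+1=3

23,3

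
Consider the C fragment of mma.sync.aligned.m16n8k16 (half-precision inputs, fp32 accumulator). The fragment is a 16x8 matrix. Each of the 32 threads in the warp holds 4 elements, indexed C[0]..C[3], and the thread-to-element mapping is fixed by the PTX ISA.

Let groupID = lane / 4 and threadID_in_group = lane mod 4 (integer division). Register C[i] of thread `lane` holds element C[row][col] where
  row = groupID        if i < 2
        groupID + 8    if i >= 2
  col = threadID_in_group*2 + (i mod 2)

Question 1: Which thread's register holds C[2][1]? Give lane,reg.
8,1

r=2→G=2,rhi=0  c=1→T=0,p=1
L=2*4+0=8  i=0*2+1=1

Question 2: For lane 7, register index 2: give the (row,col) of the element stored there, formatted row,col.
7: grp=1,tig=3
[2] (1+8,3*2+0) = (9,6)

9,6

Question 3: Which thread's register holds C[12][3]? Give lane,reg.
r: 12->gid=4,r8=1  c: 3->tid=1,i&1=1
L=4*4+1=17  i=1*2+1=3

17,3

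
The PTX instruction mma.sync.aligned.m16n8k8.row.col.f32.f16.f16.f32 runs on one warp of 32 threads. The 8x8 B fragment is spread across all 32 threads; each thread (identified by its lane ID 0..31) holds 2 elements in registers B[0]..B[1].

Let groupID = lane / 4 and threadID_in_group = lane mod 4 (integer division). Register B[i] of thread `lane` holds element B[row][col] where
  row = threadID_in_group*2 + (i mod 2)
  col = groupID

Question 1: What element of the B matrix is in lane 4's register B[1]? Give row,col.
lane 4: gr=1 (4/4), th=0 (4%4)
i=1: r=0*2+1=1, c=gr=1

1,1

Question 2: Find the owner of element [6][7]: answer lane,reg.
c=7⇒gr=7  r=6⇒th=3,odd=0
L=7*4+3=31  i=0=0

31,0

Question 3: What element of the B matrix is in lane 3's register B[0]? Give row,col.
6,0

3: gr=0,th=3
[0] (3*2+0,0) = (6,0)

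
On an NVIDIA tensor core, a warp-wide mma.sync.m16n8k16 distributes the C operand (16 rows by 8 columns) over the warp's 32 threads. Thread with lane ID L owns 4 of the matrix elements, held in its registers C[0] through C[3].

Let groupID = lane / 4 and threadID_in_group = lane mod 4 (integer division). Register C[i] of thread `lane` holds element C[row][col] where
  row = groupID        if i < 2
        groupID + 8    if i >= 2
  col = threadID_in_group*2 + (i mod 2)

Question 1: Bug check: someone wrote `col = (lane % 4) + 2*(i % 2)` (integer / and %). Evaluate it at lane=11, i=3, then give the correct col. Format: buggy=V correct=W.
`(lane % 4) + 2*(i % 2)`[11,3]=>5
lane 11=>11/4=2, 11 mod 4=3
i=3  r:2+8=>10  c:2·3+1=>7
col: 5 vs 7

buggy=5 correct=7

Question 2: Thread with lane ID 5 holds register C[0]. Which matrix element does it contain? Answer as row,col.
1,2

L=5=>grp=5>>2=1, tig=5&3=1
[0]=>row 1+0=1  col 1·2+0=2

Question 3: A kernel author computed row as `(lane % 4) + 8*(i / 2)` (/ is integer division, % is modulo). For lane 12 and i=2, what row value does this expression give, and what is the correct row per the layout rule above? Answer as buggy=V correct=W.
buggy=8 correct=11

`(lane % 4) + 8*(i / 2)`[12,2]=>8
lane 12: grp=3 (12/4), tig=0 (12%4)
i=2: r=3+8=11, c=0*2+0=0
row: 8 vs 11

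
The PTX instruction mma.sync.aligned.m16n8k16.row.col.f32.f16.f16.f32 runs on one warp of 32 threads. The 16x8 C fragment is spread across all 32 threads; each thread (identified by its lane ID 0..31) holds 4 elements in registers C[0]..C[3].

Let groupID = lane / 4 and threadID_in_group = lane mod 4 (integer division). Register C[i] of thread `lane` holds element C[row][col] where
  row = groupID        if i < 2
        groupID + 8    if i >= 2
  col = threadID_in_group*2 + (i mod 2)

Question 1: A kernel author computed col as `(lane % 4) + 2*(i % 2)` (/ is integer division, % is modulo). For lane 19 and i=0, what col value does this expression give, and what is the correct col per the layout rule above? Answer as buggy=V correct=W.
`(lane % 4) + 2*(i % 2)`[19,0]=>3
lane 19=>19/4=4, 19 mod 4=3
i=0  r:4+0=>4  c:2·3+0=>6
col: 3 vs 6

buggy=3 correct=6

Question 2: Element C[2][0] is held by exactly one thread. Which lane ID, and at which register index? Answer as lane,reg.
r=2⇒gr=2,Rb=0  c=0⇒th=0,odd=0
L=2*4+0=8  i=0*2+0=0

8,0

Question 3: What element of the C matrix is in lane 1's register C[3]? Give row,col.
1: grp=0,tig=1
[3] (0+8,1*2+1) = (8,3)

8,3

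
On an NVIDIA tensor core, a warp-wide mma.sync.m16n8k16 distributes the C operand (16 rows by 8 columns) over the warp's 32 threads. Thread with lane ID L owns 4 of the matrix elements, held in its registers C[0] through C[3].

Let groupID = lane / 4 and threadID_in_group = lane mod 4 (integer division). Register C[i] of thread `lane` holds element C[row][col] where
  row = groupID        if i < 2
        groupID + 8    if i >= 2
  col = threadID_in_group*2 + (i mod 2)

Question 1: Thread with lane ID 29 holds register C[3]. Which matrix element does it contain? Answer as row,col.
15,3

lane 29=>29/4=7, 29 mod 4=1
i=3  r:7+8=>15  c:2·1+1=>3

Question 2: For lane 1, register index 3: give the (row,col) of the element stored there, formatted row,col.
L=1⇒gr=1>>2=0, th=1&3=1
[3]⇒row 0+8=8  col 1·2+1=3

8,3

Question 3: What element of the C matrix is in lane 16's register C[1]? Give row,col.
16: gr=4,th=0
[1] (4+0,0*2+1) = (4,1)

4,1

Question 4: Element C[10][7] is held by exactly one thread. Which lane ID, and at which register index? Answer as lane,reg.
11,3

r=10⇒gr=2,Rb=1  c=7⇒th=3,odd=1
L=2*4+3=11  i=1*2+1=3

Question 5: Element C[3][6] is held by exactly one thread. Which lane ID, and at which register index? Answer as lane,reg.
15,0

r:3=>grp=3,rB=0  c:6=>tig=3,lo=0
L=3*4+3=15  i=0*2+0=0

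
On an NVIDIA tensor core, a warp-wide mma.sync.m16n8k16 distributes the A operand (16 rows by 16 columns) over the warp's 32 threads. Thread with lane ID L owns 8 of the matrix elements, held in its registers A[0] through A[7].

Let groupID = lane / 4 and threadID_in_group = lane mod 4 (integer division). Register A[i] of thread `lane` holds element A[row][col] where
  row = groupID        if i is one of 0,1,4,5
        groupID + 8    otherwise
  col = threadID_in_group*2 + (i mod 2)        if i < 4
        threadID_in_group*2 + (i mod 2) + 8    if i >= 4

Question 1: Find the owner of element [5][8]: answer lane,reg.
r:5=>grp=5,rB=0  c:8=>cB=1,tig=0,lo=0
L=5*4+0=20  i=1*4+0*2+0=4

20,4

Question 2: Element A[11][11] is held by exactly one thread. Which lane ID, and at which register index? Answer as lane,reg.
13,7

r=11→G=3,rhi=1  c=11→chi=1,T=1,p=1
L=3*4+1=13  i=1*4+1*2+1=7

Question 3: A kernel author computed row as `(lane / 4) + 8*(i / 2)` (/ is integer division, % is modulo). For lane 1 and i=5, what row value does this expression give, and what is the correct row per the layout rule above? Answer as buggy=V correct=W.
`(lane / 4) + 8*(i / 2)`[1,5]->16
1: gid=0,tid=1
[5] (0+0,1*2+1+8) = (0,11)
row: 16 vs 0

buggy=16 correct=0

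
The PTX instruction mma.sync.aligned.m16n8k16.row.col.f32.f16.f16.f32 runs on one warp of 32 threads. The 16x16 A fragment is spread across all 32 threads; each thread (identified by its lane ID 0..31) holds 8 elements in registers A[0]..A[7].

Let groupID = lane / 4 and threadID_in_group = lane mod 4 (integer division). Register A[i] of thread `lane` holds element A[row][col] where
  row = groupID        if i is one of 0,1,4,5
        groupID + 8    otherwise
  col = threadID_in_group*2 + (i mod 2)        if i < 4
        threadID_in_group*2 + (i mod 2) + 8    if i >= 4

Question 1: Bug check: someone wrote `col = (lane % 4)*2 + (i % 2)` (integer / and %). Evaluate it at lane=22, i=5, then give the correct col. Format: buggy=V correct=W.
`(lane % 4)*2 + (i % 2)`[22,5]=>5
L=22=>grp=22>>2=5, tig=22&3=2
[5]=>row 5+0=5  col 2·2+1+8=13
col: 5 vs 13

buggy=5 correct=13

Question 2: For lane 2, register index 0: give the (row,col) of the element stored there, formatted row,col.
0,4

L=2⇒gr=2>>2=0, th=2&3=2
[0]⇒row 0+0=0  col 2·2+0+0=4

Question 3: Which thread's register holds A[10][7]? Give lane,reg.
11,3

r=10⇒gr=2,Rb=1  c=7⇒Cb=0,th=3,odd=1
L=2*4+3=11  i=0*4+1*2+1=3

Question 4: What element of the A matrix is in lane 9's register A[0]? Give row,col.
2,2

L=9⇒gr=9>>2=2, th=9&3=1
[0]⇒row 2+0=2  col 1·2+0+0=2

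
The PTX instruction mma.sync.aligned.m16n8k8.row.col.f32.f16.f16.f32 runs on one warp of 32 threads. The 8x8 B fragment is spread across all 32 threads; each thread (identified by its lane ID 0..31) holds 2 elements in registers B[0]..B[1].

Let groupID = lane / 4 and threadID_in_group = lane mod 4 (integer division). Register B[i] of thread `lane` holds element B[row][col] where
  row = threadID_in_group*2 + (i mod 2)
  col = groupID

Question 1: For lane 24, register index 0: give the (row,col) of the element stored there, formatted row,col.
0,6

lane 24: gr=6 (24/4), th=0 (24%4)
i=0: r=0*2+0=0, c=gr=6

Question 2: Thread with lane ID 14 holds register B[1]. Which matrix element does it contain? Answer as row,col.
5,3

L=14=>grp=14>>2=3, tig=14&3=2
[1]=>row 2·2+1=5  col grp=3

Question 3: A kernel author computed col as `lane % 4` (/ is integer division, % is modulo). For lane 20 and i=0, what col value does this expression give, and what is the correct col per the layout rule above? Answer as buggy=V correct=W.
`lane % 4`[20,0]→0
20: G=5,T=0
[0] (0*2+0,5) = (0,5)
col: 0 vs 5

buggy=0 correct=5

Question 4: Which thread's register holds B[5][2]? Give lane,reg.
10,1

c:2=>grp=2  r:5=>tig=2,lo=1
L=2*4+2=10  i=1=1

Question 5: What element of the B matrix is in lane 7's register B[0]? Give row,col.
L=7→G=7>>2=1, T=7&3=3
[0]→row 3·2+0=6  col G=1

6,1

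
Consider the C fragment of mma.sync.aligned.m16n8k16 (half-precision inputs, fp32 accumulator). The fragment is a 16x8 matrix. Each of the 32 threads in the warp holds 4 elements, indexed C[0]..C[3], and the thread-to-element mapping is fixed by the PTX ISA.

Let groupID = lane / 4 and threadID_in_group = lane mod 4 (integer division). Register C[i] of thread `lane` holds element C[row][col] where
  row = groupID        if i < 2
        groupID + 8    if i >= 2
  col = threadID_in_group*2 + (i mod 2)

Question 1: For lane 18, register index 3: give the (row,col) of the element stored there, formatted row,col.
18: gr=4,th=2
[3] (4+8,2*2+1) = (12,5)

12,5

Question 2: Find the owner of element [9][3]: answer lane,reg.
5,3

r=9⇒gr=1,Rb=1  c=3⇒th=1,odd=1
L=1*4+1=5  i=1*2+1=3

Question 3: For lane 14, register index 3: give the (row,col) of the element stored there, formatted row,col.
11,5

lane 14: gr=3 (14/4), th=2 (14%4)
i=3: r=3+8=11, c=2*2+1=5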